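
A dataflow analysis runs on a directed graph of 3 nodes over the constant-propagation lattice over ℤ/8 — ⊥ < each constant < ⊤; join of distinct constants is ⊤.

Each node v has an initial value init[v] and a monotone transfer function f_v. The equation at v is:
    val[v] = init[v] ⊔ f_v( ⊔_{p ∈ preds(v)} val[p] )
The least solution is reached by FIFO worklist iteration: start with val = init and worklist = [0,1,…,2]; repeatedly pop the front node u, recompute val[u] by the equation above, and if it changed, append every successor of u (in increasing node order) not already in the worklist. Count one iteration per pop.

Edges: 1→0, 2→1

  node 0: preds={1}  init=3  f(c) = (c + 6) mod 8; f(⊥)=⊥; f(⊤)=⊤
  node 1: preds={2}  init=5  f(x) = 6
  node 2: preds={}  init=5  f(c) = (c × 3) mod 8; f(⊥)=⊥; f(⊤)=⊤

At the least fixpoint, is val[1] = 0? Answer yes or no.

no

Worklist (4 pops):
  #1 pop 0: in=5 → 3 (no change)
  #2 pop 1: in=5 → ⊤ (was 5); enqueue [0]
  #3 pop 2: in=⊥ → 5 (no change)
  #4 pop 0: in=⊤ → ⊤ (was 3); enqueue []

Fixpoint:
  val[0] = ⊤
  val[1] = ⊤
  val[2] = 5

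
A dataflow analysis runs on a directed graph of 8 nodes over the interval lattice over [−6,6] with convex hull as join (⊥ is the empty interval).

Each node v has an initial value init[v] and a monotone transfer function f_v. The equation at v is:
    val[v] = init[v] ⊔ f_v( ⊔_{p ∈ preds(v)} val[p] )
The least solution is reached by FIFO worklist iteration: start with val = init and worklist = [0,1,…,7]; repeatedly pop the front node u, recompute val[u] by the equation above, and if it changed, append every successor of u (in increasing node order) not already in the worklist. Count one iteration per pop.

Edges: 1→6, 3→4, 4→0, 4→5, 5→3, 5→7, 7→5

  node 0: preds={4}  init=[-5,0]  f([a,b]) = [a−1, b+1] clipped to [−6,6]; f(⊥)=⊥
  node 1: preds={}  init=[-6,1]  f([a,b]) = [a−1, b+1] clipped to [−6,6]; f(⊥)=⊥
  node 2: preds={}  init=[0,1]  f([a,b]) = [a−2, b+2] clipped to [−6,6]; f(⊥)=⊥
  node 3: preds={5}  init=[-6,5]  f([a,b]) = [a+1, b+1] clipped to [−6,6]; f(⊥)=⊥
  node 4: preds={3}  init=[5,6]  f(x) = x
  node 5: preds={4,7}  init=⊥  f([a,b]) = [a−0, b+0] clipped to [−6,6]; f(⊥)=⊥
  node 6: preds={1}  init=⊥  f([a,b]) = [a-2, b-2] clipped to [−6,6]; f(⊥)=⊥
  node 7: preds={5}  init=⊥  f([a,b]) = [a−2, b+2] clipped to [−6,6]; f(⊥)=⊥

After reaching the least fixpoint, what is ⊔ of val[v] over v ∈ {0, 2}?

[-6,6]

Worklist (12 pops):
  #1 pop 0: in=[5,6] → [-5,6] (was [-5,0]); enqueue []
  #2 pop 1: in=⊥ → [-6,1] (no change)
  #3 pop 2: in=⊥ → [0,1] (no change)
  #4 pop 3: in=⊥ → [-6,5] (no change)
  #5 pop 4: in=[-6,5] → [-6,6] (was [5,6]); enqueue [0]
  #6 pop 5: in=[-6,6] → [-6,6] (was ⊥); enqueue [3]
  #7 pop 6: in=[-6,1] → [-6,-1] (was ⊥); enqueue []
  #8 pop 7: in=[-6,6] → [-6,6] (was ⊥); enqueue [5]
  #9 pop 0: in=[-6,6] → [-6,6] (was [-5,6]); enqueue []
  #10 pop 3: in=[-6,6] → [-6,6] (was [-6,5]); enqueue [4]
  #11 pop 5: in=[-6,6] → [-6,6] (no change)
  #12 pop 4: in=[-6,6] → [-6,6] (no change)

Fixpoint:
  val[0] = [-6,6]
  val[1] = [-6,1]
  val[2] = [0,1]
  val[3] = [-6,6]
  val[4] = [-6,6]
  val[5] = [-6,6]
  val[6] = [-6,-1]
  val[7] = [-6,6]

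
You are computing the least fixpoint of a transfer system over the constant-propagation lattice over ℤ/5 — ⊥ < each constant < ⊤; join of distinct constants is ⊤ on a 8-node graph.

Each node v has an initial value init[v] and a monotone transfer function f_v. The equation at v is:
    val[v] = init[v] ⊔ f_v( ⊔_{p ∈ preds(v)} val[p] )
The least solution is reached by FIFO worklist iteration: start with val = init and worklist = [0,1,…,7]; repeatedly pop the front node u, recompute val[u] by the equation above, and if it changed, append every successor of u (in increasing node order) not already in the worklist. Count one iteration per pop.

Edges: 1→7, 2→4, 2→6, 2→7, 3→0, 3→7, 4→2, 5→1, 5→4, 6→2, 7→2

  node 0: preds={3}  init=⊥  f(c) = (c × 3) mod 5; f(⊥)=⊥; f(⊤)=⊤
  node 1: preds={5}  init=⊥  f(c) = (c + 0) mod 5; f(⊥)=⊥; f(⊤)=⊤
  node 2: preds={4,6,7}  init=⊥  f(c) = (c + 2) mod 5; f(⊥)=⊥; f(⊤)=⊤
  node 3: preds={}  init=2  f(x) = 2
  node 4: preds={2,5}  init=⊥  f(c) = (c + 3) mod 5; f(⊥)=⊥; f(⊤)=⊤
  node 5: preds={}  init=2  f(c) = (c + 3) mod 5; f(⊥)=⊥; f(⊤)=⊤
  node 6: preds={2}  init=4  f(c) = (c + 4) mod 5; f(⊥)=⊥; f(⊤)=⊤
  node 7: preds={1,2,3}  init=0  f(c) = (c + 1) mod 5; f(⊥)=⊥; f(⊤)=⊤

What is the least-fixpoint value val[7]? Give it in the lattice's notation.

⊤

Iteration log — 9 steps:
  step 1. node 0  ⊔preds=2  new=1  old=⊥  +wl: 
  step 2. node 1  ⊔preds=2  new=2  old=⊥  +wl: 
  step 3. node 2  ⊔preds=⊤  new=⊤  old=⊥  +wl: 
  step 4. node 3  ⊔preds=⊥  new=2  stable
  step 5. node 4  ⊔preds=⊤  new=⊤  old=⊥  +wl: 2
  step 6. node 5  ⊔preds=⊥  new=2  stable
  step 7. node 6  ⊔preds=⊤  new=⊤  old=4  +wl: 
  step 8. node 7  ⊔preds=⊤  new=⊤  old=0  +wl: 
  step 9. node 2  ⊔preds=⊤  new=⊤  stable

Least fixpoint reached:
  node 0: 1
  node 1: 2
  node 2: ⊤
  node 3: 2
  node 4: ⊤
  node 5: 2
  node 6: ⊤
  node 7: ⊤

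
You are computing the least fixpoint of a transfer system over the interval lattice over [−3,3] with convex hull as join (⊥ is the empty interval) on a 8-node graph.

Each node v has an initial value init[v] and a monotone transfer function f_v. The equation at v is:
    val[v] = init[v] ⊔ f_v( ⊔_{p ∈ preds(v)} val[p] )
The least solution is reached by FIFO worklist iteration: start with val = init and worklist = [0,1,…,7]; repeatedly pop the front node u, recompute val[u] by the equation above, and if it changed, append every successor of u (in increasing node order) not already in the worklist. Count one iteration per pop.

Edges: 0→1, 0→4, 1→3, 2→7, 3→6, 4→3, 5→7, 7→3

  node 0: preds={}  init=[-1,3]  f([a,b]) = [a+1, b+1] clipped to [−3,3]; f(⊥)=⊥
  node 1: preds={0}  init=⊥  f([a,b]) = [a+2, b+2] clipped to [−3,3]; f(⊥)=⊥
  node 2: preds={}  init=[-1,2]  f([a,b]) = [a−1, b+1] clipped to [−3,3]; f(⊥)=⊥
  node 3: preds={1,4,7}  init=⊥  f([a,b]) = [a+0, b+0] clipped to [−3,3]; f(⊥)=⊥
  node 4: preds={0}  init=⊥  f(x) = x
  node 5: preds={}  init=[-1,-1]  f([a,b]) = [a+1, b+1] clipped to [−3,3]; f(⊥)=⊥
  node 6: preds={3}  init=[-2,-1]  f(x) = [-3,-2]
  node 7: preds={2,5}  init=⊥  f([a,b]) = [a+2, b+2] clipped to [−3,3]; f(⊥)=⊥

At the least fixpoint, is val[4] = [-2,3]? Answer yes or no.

no

Worklist (10 pops):
  #1 pop 0: in=⊥ → [-1,3] (no change)
  #2 pop 1: in=[-1,3] → [1,3] (was ⊥); enqueue []
  #3 pop 2: in=⊥ → [-1,2] (no change)
  #4 pop 3: in=[1,3] → [1,3] (was ⊥); enqueue []
  #5 pop 4: in=[-1,3] → [-1,3] (was ⊥); enqueue [3]
  #6 pop 5: in=⊥ → [-1,-1] (no change)
  #7 pop 6: in=[1,3] → [-3,-1] (was [-2,-1]); enqueue []
  #8 pop 7: in=[-1,2] → [1,3] (was ⊥); enqueue []
  #9 pop 3: in=[-1,3] → [-1,3] (was [1,3]); enqueue [6]
  #10 pop 6: in=[-1,3] → [-3,-1] (no change)

Fixpoint:
  val[0] = [-1,3]
  val[1] = [1,3]
  val[2] = [-1,2]
  val[3] = [-1,3]
  val[4] = [-1,3]
  val[5] = [-1,-1]
  val[6] = [-3,-1]
  val[7] = [1,3]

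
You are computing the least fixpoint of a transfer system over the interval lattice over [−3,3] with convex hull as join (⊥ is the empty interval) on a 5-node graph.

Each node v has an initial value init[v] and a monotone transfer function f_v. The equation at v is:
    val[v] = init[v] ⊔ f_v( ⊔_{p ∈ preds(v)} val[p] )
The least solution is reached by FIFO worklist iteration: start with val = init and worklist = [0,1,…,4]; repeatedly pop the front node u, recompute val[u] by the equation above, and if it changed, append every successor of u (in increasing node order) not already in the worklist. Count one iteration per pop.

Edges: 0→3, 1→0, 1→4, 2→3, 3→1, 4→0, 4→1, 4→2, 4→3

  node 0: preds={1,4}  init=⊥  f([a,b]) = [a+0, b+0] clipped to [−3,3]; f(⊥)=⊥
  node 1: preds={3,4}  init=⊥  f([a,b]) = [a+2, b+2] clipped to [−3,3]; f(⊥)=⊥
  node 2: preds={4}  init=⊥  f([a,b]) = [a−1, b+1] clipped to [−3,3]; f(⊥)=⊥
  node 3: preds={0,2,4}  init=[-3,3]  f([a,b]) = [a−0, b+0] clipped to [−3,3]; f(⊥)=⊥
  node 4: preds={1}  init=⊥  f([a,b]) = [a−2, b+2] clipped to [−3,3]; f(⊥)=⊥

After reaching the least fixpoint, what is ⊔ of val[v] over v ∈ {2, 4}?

[-3,3]

Iteration log — 9 steps:
  step 1. node 0  ⊔preds=⊥  new=⊥  stable
  step 2. node 1  ⊔preds=[-3,3]  new=[-1,3]  old=⊥  +wl: 0
  step 3. node 2  ⊔preds=⊥  new=⊥  stable
  step 4. node 3  ⊔preds=⊥  new=[-3,3]  stable
  step 5. node 4  ⊔preds=[-1,3]  new=[-3,3]  old=⊥  +wl: 1,2,3
  step 6. node 0  ⊔preds=[-3,3]  new=[-3,3]  old=⊥  +wl: 
  step 7. node 1  ⊔preds=[-3,3]  new=[-1,3]  stable
  step 8. node 2  ⊔preds=[-3,3]  new=[-3,3]  old=⊥  +wl: 
  step 9. node 3  ⊔preds=[-3,3]  new=[-3,3]  stable

Least fixpoint reached:
  node 0: [-3,3]
  node 1: [-1,3]
  node 2: [-3,3]
  node 3: [-3,3]
  node 4: [-3,3]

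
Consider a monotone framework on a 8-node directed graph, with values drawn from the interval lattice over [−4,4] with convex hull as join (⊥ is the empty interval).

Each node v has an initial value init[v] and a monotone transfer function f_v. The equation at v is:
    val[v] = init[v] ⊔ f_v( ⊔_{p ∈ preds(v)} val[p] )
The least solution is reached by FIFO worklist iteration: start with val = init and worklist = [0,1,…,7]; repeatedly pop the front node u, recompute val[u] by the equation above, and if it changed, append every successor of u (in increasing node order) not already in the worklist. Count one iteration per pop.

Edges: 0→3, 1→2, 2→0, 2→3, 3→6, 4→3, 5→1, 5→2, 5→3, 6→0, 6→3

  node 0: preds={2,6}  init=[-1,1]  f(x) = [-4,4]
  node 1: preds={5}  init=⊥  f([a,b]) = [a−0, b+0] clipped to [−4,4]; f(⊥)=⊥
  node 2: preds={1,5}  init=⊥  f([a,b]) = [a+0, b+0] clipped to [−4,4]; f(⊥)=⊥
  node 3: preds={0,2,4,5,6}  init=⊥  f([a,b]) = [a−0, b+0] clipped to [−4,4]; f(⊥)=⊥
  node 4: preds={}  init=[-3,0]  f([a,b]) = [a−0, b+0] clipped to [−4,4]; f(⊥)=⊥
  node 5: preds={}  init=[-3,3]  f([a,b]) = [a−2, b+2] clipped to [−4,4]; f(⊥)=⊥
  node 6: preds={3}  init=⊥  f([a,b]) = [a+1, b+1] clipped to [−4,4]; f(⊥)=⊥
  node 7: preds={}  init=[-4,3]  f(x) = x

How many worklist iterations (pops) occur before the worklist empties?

Iteration log — 10 steps:
  step 1. node 0  ⊔preds=⊥  new=[-4,4]  old=[-1,1]  +wl: 
  step 2. node 1  ⊔preds=[-3,3]  new=[-3,3]  old=⊥  +wl: 
  step 3. node 2  ⊔preds=[-3,3]  new=[-3,3]  old=⊥  +wl: 0
  step 4. node 3  ⊔preds=[-4,4]  new=[-4,4]  old=⊥  +wl: 
  step 5. node 4  ⊔preds=⊥  new=[-3,0]  stable
  step 6. node 5  ⊔preds=⊥  new=[-3,3]  stable
  step 7. node 6  ⊔preds=[-4,4]  new=[-3,4]  old=⊥  +wl: 3
  step 8. node 7  ⊔preds=⊥  new=[-4,3]  stable
  step 9. node 0  ⊔preds=[-3,4]  new=[-4,4]  stable
  step 10. node 3  ⊔preds=[-4,4]  new=[-4,4]  stable

Least fixpoint reached:
  node 0: [-4,4]
  node 1: [-3,3]
  node 2: [-3,3]
  node 3: [-4,4]
  node 4: [-3,0]
  node 5: [-3,3]
  node 6: [-3,4]
  node 7: [-4,3]

10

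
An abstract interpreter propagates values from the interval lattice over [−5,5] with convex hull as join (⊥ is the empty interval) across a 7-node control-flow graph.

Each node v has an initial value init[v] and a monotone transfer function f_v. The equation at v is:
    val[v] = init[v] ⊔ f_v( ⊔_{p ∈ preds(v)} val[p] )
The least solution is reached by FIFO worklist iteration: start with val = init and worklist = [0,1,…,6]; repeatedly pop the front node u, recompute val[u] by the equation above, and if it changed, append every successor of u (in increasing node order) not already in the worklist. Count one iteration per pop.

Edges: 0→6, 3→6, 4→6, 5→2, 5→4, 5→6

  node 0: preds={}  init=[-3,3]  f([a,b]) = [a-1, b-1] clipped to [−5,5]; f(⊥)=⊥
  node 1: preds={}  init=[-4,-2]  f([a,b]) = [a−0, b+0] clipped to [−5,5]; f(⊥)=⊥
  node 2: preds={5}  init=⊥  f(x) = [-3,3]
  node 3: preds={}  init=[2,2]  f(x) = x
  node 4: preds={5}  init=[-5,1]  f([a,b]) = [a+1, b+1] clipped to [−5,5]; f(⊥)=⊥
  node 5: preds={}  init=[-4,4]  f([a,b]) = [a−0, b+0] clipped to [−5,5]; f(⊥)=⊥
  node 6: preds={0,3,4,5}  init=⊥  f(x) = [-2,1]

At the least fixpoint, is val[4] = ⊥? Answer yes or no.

Worklist (7 pops):
  #1 pop 0: in=⊥ → [-3,3] (no change)
  #2 pop 1: in=⊥ → [-4,-2] (no change)
  #3 pop 2: in=[-4,4] → [-3,3] (was ⊥); enqueue []
  #4 pop 3: in=⊥ → [2,2] (no change)
  #5 pop 4: in=[-4,4] → [-5,5] (was [-5,1]); enqueue []
  #6 pop 5: in=⊥ → [-4,4] (no change)
  #7 pop 6: in=[-5,5] → [-2,1] (was ⊥); enqueue []

Fixpoint:
  val[0] = [-3,3]
  val[1] = [-4,-2]
  val[2] = [-3,3]
  val[3] = [2,2]
  val[4] = [-5,5]
  val[5] = [-4,4]
  val[6] = [-2,1]

no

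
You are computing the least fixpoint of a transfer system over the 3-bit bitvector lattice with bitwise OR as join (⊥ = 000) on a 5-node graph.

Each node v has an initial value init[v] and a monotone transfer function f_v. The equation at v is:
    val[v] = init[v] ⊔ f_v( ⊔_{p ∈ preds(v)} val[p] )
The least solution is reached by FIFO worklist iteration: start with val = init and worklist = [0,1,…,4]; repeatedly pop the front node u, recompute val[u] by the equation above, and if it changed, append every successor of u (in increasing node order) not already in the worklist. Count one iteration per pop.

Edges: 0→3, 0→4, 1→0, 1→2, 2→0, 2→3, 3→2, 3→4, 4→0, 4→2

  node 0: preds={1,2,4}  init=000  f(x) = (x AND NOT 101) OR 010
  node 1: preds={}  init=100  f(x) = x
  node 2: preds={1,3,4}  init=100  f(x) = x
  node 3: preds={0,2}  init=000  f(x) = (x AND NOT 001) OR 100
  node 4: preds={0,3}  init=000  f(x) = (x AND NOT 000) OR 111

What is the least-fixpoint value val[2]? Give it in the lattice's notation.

111

Trace (8 dequeues):
  [1] u=0 | in 100 | out 010 | prev 000 | push {}
  [2] u=1 | in 000 | out 100 | ==
  [3] u=2 | in 100 | out 100 | ==
  [4] u=3 | in 110 | out 110 | prev 000 | push {2}
  [5] u=4 | in 110 | out 111 | prev 000 | push {0}
  [6] u=2 | in 111 | out 111 | prev 100 | push {3}
  [7] u=0 | in 111 | out 010 | ==
  [8] u=3 | in 111 | out 110 | ==

Converged values:
  [0] 010
  [1] 100
  [2] 111
  [3] 110
  [4] 111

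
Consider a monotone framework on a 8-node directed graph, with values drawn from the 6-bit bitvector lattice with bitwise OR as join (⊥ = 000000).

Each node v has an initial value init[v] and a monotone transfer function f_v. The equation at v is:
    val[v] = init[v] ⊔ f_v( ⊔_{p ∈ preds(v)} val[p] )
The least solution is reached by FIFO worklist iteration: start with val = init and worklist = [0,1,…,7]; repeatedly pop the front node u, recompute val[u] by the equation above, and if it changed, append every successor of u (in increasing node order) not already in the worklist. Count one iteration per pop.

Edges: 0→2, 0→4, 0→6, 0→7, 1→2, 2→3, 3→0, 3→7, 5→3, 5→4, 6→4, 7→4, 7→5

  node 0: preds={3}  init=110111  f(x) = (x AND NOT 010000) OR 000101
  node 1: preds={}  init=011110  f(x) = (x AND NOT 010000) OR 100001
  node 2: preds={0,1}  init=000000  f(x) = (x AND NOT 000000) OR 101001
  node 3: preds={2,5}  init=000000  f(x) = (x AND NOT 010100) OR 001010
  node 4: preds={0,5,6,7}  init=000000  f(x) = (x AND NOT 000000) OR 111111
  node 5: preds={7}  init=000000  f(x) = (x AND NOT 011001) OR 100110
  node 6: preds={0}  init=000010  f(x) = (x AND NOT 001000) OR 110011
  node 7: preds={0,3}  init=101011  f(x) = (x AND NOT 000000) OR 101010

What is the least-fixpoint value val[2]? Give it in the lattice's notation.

Trace (15 dequeues):
  [1] u=0 | in 000000 | out 110111 | ==
  [2] u=1 | in 000000 | out 111111 | prev 011110 | push {}
  [3] u=2 | in 111111 | out 111111 | prev 000000 | push {}
  [4] u=3 | in 111111 | out 101011 | prev 000000 | push {0}
  [5] u=4 | in 111111 | out 111111 | prev 000000 | push {}
  [6] u=5 | in 101011 | out 100110 | prev 000000 | push {3,4}
  [7] u=6 | in 110111 | out 110111 | prev 000010 | push {}
  [8] u=7 | in 111111 | out 111111 | prev 101011 | push {5}
  [9] u=0 | in 101011 | out 111111 | prev 110111 | push {2,6,7}
  [10] u=3 | in 111111 | out 101011 | ==
  [11] u=4 | in 111111 | out 111111 | ==
  [12] u=5 | in 111111 | out 100110 | ==
  [13] u=2 | in 111111 | out 111111 | ==
  [14] u=6 | in 111111 | out 110111 | ==
  [15] u=7 | in 111111 | out 111111 | ==

Converged values:
  [0] 111111
  [1] 111111
  [2] 111111
  [3] 101011
  [4] 111111
  [5] 100110
  [6] 110111
  [7] 111111

111111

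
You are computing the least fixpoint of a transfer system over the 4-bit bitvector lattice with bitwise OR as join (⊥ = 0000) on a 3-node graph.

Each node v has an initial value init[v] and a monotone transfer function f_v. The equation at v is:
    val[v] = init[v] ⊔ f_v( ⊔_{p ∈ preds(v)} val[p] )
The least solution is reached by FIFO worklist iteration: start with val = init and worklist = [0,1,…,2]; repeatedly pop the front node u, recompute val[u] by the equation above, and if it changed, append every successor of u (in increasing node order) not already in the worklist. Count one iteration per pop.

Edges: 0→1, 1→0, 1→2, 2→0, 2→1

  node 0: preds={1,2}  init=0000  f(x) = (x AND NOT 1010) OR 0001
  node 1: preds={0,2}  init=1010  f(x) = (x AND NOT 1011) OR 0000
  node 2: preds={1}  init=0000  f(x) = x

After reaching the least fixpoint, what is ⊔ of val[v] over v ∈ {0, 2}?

Iteration log — 5 steps:
  step 1. node 0  ⊔preds=1010  new=0001  old=0000  +wl: 
  step 2. node 1  ⊔preds=0001  new=1010  stable
  step 3. node 2  ⊔preds=1010  new=1010  old=0000  +wl: 0,1
  step 4. node 0  ⊔preds=1010  new=0001  stable
  step 5. node 1  ⊔preds=1011  new=1010  stable

Least fixpoint reached:
  node 0: 0001
  node 1: 1010
  node 2: 1010

1011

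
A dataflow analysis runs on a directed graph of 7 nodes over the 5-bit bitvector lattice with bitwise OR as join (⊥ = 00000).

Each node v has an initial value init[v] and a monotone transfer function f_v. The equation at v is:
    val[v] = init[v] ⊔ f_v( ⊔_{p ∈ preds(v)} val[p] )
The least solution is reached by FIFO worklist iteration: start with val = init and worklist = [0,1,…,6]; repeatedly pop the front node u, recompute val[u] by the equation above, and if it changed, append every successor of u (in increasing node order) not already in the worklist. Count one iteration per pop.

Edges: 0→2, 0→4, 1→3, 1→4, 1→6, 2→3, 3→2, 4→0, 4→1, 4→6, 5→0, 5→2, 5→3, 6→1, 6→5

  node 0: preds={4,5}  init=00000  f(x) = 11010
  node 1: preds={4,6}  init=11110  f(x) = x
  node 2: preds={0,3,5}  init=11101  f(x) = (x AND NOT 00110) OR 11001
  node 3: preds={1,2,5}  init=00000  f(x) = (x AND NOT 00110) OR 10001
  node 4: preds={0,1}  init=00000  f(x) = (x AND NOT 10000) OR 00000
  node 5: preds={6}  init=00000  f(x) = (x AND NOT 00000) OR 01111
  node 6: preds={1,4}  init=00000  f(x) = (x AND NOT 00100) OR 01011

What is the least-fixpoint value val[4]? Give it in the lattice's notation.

01111

Worklist (18 pops):
  #1 pop 0: in=00000 → 11010 (was 00000); enqueue []
  #2 pop 1: in=00000 → 11110 (no change)
  #3 pop 2: in=11010 → 11101 (no change)
  #4 pop 3: in=11111 → 11001 (was 00000); enqueue [2]
  #5 pop 4: in=11110 → 01110 (was 00000); enqueue [0,1]
  #6 pop 5: in=00000 → 01111 (was 00000); enqueue [3]
  #7 pop 6: in=11110 → 11011 (was 00000); enqueue [5]
  #8 pop 2: in=11111 → 11101 (no change)
  #9 pop 0: in=01111 → 11010 (no change)
  #10 pop 1: in=11111 → 11111 (was 11110); enqueue [4,6]
  #11 pop 3: in=11111 → 11001 (no change)
  #12 pop 5: in=11011 → 11111 (was 01111); enqueue [0,2,3]
  #13 pop 4: in=11111 → 01111 (was 01110); enqueue [1]
  #14 pop 6: in=11111 → 11011 (no change)
  #15 pop 0: in=11111 → 11010 (no change)
  #16 pop 2: in=11111 → 11101 (no change)
  #17 pop 3: in=11111 → 11001 (no change)
  #18 pop 1: in=11111 → 11111 (no change)

Fixpoint:
  val[0] = 11010
  val[1] = 11111
  val[2] = 11101
  val[3] = 11001
  val[4] = 01111
  val[5] = 11111
  val[6] = 11011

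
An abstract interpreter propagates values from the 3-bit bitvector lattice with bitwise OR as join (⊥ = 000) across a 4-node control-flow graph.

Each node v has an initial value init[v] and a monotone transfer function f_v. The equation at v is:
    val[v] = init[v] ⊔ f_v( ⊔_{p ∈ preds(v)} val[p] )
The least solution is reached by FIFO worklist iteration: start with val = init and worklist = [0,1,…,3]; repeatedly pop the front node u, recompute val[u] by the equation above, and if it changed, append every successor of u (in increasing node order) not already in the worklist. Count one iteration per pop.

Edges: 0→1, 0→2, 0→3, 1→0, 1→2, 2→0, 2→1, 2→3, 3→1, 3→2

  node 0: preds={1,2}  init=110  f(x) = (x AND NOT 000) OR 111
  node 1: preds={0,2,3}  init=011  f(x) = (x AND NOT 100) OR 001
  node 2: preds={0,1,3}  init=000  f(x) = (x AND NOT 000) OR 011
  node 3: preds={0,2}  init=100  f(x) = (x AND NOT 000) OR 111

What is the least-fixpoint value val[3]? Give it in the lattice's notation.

Trace (7 dequeues):
  [1] u=0 | in 011 | out 111 | prev 110 | push {}
  [2] u=1 | in 111 | out 011 | ==
  [3] u=2 | in 111 | out 111 | prev 000 | push {0,1}
  [4] u=3 | in 111 | out 111 | prev 100 | push {2}
  [5] u=0 | in 111 | out 111 | ==
  [6] u=1 | in 111 | out 011 | ==
  [7] u=2 | in 111 | out 111 | ==

Converged values:
  [0] 111
  [1] 011
  [2] 111
  [3] 111

111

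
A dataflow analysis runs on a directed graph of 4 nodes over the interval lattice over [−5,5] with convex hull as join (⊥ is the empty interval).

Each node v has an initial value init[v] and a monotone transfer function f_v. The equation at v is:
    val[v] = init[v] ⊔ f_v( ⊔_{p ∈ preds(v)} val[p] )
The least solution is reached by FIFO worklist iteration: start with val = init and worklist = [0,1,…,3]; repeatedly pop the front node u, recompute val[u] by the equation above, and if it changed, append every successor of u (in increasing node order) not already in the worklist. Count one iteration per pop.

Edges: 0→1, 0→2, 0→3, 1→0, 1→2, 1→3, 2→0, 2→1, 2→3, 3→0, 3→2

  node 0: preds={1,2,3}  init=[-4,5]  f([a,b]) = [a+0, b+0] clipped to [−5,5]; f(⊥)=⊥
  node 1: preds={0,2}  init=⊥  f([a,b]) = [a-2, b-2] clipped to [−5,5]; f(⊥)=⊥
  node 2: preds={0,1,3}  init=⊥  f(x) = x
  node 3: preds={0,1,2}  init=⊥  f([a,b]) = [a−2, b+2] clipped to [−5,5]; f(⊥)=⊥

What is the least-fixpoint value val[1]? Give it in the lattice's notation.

[-5,3]

Worklist (8 pops):
  #1 pop 0: in=⊥ → [-4,5] (no change)
  #2 pop 1: in=[-4,5] → [-5,3] (was ⊥); enqueue [0]
  #3 pop 2: in=[-5,5] → [-5,5] (was ⊥); enqueue [1]
  #4 pop 3: in=[-5,5] → [-5,5] (was ⊥); enqueue [2]
  #5 pop 0: in=[-5,5] → [-5,5] (was [-4,5]); enqueue [3]
  #6 pop 1: in=[-5,5] → [-5,3] (no change)
  #7 pop 2: in=[-5,5] → [-5,5] (no change)
  #8 pop 3: in=[-5,5] → [-5,5] (no change)

Fixpoint:
  val[0] = [-5,5]
  val[1] = [-5,3]
  val[2] = [-5,5]
  val[3] = [-5,5]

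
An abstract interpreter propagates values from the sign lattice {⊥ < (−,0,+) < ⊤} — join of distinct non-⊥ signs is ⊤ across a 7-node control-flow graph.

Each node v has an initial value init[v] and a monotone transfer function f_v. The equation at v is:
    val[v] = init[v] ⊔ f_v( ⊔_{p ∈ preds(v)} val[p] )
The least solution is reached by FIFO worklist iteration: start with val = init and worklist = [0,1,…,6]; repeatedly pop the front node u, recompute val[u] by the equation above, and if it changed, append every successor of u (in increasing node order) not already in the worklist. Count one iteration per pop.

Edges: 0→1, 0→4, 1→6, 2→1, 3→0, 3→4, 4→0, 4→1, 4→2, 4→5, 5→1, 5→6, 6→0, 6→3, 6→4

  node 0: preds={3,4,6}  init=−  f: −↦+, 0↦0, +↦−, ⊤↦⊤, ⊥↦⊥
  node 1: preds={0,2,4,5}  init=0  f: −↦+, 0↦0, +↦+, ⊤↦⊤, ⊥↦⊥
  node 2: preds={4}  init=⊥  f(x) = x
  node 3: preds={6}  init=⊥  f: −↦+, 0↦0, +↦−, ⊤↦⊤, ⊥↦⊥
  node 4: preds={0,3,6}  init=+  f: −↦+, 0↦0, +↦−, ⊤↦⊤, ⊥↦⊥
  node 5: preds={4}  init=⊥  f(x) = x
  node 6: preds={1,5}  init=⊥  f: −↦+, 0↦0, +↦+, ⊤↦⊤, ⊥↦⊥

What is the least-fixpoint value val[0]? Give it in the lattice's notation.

⊤

Iteration log — 17 steps:
  step 1. node 0  ⊔preds=+  new=−  stable
  step 2. node 1  ⊔preds=⊤  new=⊤  old=0  +wl: 
  step 3. node 2  ⊔preds=+  new=+  old=⊥  +wl: 1
  step 4. node 3  ⊔preds=⊥  new=⊥  stable
  step 5. node 4  ⊔preds=−  new=+  stable
  step 6. node 5  ⊔preds=+  new=+  old=⊥  +wl: 
  step 7. node 6  ⊔preds=⊤  new=⊤  old=⊥  +wl: 0,3,4
  step 8. node 1  ⊔preds=⊤  new=⊤  stable
  step 9. node 0  ⊔preds=⊤  new=⊤  old=−  +wl: 1
  step 10. node 3  ⊔preds=⊤  new=⊤  old=⊥  +wl: 0
  step 11. node 4  ⊔preds=⊤  new=⊤  old=+  +wl: 2,5
  step 12. node 1  ⊔preds=⊤  new=⊤  stable
  step 13. node 0  ⊔preds=⊤  new=⊤  stable
  step 14. node 2  ⊔preds=⊤  new=⊤  old=+  +wl: 1
  step 15. node 5  ⊔preds=⊤  new=⊤  old=+  +wl: 6
  step 16. node 1  ⊔preds=⊤  new=⊤  stable
  step 17. node 6  ⊔preds=⊤  new=⊤  stable

Least fixpoint reached:
  node 0: ⊤
  node 1: ⊤
  node 2: ⊤
  node 3: ⊤
  node 4: ⊤
  node 5: ⊤
  node 6: ⊤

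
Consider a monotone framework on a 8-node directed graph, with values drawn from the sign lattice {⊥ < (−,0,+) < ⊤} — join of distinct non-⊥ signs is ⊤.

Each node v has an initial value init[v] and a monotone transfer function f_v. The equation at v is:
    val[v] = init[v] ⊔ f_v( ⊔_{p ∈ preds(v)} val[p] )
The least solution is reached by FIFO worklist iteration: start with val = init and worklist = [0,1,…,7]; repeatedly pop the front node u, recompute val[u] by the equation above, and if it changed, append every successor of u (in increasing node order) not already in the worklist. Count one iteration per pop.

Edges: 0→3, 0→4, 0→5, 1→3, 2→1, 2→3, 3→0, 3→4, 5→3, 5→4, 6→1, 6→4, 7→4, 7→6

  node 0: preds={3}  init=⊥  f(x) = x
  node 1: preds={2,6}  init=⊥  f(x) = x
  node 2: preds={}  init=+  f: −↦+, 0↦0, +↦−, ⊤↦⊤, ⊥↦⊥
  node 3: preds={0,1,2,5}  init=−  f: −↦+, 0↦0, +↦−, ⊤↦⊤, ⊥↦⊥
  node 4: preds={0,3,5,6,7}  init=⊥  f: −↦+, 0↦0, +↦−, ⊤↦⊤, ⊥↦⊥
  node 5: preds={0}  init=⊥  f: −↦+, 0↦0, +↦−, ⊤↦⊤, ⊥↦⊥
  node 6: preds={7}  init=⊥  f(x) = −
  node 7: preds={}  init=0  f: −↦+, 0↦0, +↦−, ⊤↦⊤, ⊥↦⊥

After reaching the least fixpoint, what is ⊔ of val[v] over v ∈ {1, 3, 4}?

⊤

Trace (15 dequeues):
  [1] u=0 | in − | out − | prev ⊥ | push {}
  [2] u=1 | in + | out + | prev ⊥ | push {}
  [3] u=2 | in ⊥ | out + | ==
  [4] u=3 | in ⊤ | out ⊤ | prev − | push {0}
  [5] u=4 | in ⊤ | out ⊤ | prev ⊥ | push {}
  [6] u=5 | in − | out + | prev ⊥ | push {3,4}
  [7] u=6 | in 0 | out − | prev ⊥ | push {1}
  [8] u=7 | in ⊥ | out 0 | ==
  [9] u=0 | in ⊤ | out ⊤ | prev − | push {5}
  [10] u=3 | in ⊤ | out ⊤ | ==
  [11] u=4 | in ⊤ | out ⊤ | ==
  [12] u=1 | in ⊤ | out ⊤ | prev + | push {3}
  [13] u=5 | in ⊤ | out ⊤ | prev + | push {4}
  [14] u=3 | in ⊤ | out ⊤ | ==
  [15] u=4 | in ⊤ | out ⊤ | ==

Converged values:
  [0] ⊤
  [1] ⊤
  [2] +
  [3] ⊤
  [4] ⊤
  [5] ⊤
  [6] −
  [7] 0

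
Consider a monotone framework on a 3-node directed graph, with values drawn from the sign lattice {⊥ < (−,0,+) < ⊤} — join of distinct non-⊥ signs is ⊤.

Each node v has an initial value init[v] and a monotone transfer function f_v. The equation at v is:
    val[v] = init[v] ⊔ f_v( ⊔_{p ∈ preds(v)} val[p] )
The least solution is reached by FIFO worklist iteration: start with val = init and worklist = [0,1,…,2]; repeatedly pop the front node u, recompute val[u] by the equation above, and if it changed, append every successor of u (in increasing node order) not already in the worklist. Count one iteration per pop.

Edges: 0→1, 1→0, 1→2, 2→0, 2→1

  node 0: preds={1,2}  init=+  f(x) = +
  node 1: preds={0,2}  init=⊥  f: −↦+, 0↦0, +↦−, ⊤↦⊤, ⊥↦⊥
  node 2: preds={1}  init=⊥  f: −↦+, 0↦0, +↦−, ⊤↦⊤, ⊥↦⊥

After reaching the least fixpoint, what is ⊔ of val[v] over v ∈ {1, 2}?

Worklist (5 pops):
  #1 pop 0: in=⊥ → + (no change)
  #2 pop 1: in=+ → − (was ⊥); enqueue [0]
  #3 pop 2: in=− → + (was ⊥); enqueue [1]
  #4 pop 0: in=⊤ → + (no change)
  #5 pop 1: in=+ → − (no change)

Fixpoint:
  val[0] = +
  val[1] = −
  val[2] = +

⊤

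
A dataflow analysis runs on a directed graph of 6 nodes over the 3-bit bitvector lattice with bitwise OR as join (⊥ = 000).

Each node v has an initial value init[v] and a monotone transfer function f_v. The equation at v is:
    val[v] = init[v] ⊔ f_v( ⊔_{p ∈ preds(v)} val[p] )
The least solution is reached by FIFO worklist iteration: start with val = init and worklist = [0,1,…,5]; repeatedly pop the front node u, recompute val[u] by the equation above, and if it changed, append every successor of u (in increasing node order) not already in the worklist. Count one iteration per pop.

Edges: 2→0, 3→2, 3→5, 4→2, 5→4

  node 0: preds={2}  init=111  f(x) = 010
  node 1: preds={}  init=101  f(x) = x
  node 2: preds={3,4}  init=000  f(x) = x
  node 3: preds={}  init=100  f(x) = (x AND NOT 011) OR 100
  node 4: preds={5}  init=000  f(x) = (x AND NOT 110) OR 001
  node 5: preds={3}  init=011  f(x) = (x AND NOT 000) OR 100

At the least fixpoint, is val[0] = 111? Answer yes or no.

yes

Iteration log — 10 steps:
  step 1. node 0  ⊔preds=000  new=111  stable
  step 2. node 1  ⊔preds=000  new=101  stable
  step 3. node 2  ⊔preds=100  new=100  old=000  +wl: 0
  step 4. node 3  ⊔preds=000  new=100  stable
  step 5. node 4  ⊔preds=011  new=001  old=000  +wl: 2
  step 6. node 5  ⊔preds=100  new=111  old=011  +wl: 4
  step 7. node 0  ⊔preds=100  new=111  stable
  step 8. node 2  ⊔preds=101  new=101  old=100  +wl: 0
  step 9. node 4  ⊔preds=111  new=001  stable
  step 10. node 0  ⊔preds=101  new=111  stable

Least fixpoint reached:
  node 0: 111
  node 1: 101
  node 2: 101
  node 3: 100
  node 4: 001
  node 5: 111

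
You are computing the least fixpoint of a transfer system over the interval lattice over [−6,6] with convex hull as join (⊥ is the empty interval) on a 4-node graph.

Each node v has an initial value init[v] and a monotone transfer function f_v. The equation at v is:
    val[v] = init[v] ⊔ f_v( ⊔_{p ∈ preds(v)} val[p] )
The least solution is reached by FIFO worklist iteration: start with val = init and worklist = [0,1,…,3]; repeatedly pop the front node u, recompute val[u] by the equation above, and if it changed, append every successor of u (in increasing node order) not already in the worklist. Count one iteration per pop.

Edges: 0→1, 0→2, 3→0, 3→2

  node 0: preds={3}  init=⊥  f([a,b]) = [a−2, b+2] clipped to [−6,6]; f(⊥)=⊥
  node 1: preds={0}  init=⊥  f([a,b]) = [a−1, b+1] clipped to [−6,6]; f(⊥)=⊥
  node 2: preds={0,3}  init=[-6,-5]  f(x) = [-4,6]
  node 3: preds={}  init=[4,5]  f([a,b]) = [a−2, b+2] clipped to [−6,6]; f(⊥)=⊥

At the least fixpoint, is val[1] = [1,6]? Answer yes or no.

Iteration log — 4 steps:
  step 1. node 0  ⊔preds=[4,5]  new=[2,6]  old=⊥  +wl: 
  step 2. node 1  ⊔preds=[2,6]  new=[1,6]  old=⊥  +wl: 
  step 3. node 2  ⊔preds=[2,6]  new=[-6,6]  old=[-6,-5]  +wl: 
  step 4. node 3  ⊔preds=⊥  new=[4,5]  stable

Least fixpoint reached:
  node 0: [2,6]
  node 1: [1,6]
  node 2: [-6,6]
  node 3: [4,5]

yes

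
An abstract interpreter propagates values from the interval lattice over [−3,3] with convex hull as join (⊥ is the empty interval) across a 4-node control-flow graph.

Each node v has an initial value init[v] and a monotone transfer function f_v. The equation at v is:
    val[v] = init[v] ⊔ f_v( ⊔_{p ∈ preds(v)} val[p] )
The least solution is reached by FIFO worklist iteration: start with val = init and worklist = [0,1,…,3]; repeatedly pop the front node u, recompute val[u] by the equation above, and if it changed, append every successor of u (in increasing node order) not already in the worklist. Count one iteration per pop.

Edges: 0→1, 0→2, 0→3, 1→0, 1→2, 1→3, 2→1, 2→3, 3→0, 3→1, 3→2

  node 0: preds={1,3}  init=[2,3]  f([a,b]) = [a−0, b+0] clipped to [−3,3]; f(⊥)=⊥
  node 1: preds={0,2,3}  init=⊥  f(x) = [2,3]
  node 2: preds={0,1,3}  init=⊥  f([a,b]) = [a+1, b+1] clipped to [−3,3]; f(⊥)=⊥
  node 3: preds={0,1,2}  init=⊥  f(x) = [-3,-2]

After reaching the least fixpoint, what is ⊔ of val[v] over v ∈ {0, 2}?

[-3,3]

Trace (9 dequeues):
  [1] u=0 | in ⊥ | out [2,3] | ==
  [2] u=1 | in [2,3] | out [2,3] | prev ⊥ | push {0}
  [3] u=2 | in [2,3] | out [3,3] | prev ⊥ | push {1}
  [4] u=3 | in [2,3] | out [-3,-2] | prev ⊥ | push {2}
  [5] u=0 | in [-3,3] | out [-3,3] | prev [2,3] | push {3}
  [6] u=1 | in [-3,3] | out [2,3] | ==
  [7] u=2 | in [-3,3] | out [-2,3] | prev [3,3] | push {1}
  [8] u=3 | in [-3,3] | out [-3,-2] | ==
  [9] u=1 | in [-3,3] | out [2,3] | ==

Converged values:
  [0] [-3,3]
  [1] [2,3]
  [2] [-2,3]
  [3] [-3,-2]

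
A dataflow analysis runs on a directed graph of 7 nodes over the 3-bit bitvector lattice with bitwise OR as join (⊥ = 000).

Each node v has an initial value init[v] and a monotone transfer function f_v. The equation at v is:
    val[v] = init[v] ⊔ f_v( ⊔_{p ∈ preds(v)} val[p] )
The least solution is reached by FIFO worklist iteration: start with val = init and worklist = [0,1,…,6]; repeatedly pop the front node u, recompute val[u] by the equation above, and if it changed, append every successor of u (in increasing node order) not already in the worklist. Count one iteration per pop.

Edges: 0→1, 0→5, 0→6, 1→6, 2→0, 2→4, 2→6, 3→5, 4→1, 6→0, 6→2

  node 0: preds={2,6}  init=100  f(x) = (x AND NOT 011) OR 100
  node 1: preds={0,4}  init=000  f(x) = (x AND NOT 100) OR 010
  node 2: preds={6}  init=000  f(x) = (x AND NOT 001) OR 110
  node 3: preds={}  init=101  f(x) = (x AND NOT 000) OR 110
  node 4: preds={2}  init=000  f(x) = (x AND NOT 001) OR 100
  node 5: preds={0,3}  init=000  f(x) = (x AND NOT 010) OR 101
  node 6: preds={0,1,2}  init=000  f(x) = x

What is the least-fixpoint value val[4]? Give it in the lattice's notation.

Worklist (10 pops):
  #1 pop 0: in=000 → 100 (no change)
  #2 pop 1: in=100 → 010 (was 000); enqueue []
  #3 pop 2: in=000 → 110 (was 000); enqueue [0]
  #4 pop 3: in=000 → 111 (was 101); enqueue []
  #5 pop 4: in=110 → 110 (was 000); enqueue [1]
  #6 pop 5: in=111 → 101 (was 000); enqueue []
  #7 pop 6: in=110 → 110 (was 000); enqueue [2]
  #8 pop 0: in=110 → 100 (no change)
  #9 pop 1: in=110 → 010 (no change)
  #10 pop 2: in=110 → 110 (no change)

Fixpoint:
  val[0] = 100
  val[1] = 010
  val[2] = 110
  val[3] = 111
  val[4] = 110
  val[5] = 101
  val[6] = 110

110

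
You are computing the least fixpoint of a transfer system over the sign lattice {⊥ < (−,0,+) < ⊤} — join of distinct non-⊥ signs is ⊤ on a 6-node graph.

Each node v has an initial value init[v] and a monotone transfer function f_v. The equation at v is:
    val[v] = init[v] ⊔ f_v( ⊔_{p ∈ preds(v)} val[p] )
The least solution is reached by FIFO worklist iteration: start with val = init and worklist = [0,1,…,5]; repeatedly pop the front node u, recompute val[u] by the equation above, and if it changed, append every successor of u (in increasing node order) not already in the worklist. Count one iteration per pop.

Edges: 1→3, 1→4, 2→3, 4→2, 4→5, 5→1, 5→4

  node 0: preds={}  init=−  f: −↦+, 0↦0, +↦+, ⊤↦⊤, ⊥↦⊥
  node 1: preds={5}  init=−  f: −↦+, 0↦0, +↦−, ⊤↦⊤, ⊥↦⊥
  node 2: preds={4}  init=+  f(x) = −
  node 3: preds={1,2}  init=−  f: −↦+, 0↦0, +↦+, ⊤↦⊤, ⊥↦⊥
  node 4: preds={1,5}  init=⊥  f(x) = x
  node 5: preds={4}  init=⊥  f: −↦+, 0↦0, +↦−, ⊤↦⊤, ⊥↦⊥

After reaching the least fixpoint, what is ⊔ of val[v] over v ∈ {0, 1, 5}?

⊤

Trace (14 dequeues):
  [1] u=0 | in ⊥ | out − | ==
  [2] u=1 | in ⊥ | out − | ==
  [3] u=2 | in ⊥ | out ⊤ | prev + | push {}
  [4] u=3 | in ⊤ | out ⊤ | prev − | push {}
  [5] u=4 | in − | out − | prev ⊥ | push {2}
  [6] u=5 | in − | out + | prev ⊥ | push {1,4}
  [7] u=2 | in − | out ⊤ | ==
  [8] u=1 | in + | out − | ==
  [9] u=4 | in ⊤ | out ⊤ | prev − | push {2,5}
  [10] u=2 | in ⊤ | out ⊤ | ==
  [11] u=5 | in ⊤ | out ⊤ | prev + | push {1,4}
  [12] u=1 | in ⊤ | out ⊤ | prev − | push {3}
  [13] u=4 | in ⊤ | out ⊤ | ==
  [14] u=3 | in ⊤ | out ⊤ | ==

Converged values:
  [0] −
  [1] ⊤
  [2] ⊤
  [3] ⊤
  [4] ⊤
  [5] ⊤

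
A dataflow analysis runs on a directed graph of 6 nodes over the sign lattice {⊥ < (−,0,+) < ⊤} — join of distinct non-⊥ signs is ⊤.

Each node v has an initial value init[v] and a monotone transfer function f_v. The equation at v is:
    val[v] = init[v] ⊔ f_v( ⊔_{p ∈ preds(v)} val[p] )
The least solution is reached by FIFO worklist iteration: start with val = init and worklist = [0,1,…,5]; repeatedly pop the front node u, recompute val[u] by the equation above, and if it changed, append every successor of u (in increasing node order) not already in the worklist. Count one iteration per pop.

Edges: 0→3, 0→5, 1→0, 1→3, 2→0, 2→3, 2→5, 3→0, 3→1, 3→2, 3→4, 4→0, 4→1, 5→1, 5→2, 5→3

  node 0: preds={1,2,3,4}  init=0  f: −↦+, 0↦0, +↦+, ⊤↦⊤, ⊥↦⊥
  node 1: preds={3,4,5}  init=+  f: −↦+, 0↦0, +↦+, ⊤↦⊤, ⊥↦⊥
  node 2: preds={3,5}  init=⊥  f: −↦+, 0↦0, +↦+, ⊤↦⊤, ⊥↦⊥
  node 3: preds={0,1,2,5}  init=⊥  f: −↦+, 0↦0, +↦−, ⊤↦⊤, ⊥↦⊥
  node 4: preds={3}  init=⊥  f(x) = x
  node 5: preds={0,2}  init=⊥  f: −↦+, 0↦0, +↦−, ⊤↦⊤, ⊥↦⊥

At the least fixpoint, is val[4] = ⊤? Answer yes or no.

yes

Trace (12 dequeues):
  [1] u=0 | in + | out ⊤ | prev 0 | push {}
  [2] u=1 | in ⊥ | out + | ==
  [3] u=2 | in ⊥ | out ⊥ | ==
  [4] u=3 | in ⊤ | out ⊤ | prev ⊥ | push {0,1,2}
  [5] u=4 | in ⊤ | out ⊤ | prev ⊥ | push {}
  [6] u=5 | in ⊤ | out ⊤ | prev ⊥ | push {3}
  [7] u=0 | in ⊤ | out ⊤ | ==
  [8] u=1 | in ⊤ | out ⊤ | prev + | push {0}
  [9] u=2 | in ⊤ | out ⊤ | prev ⊥ | push {5}
  [10] u=3 | in ⊤ | out ⊤ | ==
  [11] u=0 | in ⊤ | out ⊤ | ==
  [12] u=5 | in ⊤ | out ⊤ | ==

Converged values:
  [0] ⊤
  [1] ⊤
  [2] ⊤
  [3] ⊤
  [4] ⊤
  [5] ⊤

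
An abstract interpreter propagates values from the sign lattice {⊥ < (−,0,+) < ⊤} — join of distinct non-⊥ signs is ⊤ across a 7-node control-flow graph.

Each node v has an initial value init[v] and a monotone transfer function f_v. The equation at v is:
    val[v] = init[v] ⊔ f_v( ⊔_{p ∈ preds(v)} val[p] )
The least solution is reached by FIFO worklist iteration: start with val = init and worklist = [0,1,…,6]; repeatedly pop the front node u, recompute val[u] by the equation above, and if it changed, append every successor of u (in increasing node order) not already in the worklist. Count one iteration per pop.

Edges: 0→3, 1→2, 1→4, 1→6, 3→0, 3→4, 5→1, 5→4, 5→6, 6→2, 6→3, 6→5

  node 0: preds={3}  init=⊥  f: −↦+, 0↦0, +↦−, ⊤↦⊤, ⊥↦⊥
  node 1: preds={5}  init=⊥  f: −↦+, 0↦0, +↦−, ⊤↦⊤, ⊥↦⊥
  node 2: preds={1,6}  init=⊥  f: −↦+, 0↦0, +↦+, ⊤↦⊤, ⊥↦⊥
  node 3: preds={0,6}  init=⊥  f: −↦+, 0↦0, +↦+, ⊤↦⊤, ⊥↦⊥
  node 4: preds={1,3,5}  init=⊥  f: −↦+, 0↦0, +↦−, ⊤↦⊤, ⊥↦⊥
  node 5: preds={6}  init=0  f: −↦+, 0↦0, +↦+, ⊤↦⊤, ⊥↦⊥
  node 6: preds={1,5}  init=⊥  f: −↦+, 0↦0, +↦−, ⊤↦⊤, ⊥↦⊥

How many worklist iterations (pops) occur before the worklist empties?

Iteration log — 13 steps:
  step 1. node 0  ⊔preds=⊥  new=⊥  stable
  step 2. node 1  ⊔preds=0  new=0  old=⊥  +wl: 
  step 3. node 2  ⊔preds=0  new=0  old=⊥  +wl: 
  step 4. node 3  ⊔preds=⊥  new=⊥  stable
  step 5. node 4  ⊔preds=0  new=0  old=⊥  +wl: 
  step 6. node 5  ⊔preds=⊥  new=0  stable
  step 7. node 6  ⊔preds=0  new=0  old=⊥  +wl: 2,3,5
  step 8. node 2  ⊔preds=0  new=0  stable
  step 9. node 3  ⊔preds=0  new=0  old=⊥  +wl: 0,4
  step 10. node 5  ⊔preds=0  new=0  stable
  step 11. node 0  ⊔preds=0  new=0  old=⊥  +wl: 3
  step 12. node 4  ⊔preds=0  new=0  stable
  step 13. node 3  ⊔preds=0  new=0  stable

Least fixpoint reached:
  node 0: 0
  node 1: 0
  node 2: 0
  node 3: 0
  node 4: 0
  node 5: 0
  node 6: 0

13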